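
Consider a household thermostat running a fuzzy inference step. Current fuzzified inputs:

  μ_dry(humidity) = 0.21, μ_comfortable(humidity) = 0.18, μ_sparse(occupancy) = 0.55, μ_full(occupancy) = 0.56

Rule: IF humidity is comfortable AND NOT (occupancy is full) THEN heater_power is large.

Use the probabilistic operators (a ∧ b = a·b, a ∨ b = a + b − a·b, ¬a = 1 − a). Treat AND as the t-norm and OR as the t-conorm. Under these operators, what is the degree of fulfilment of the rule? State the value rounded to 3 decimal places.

0.079

firing strength: comfortable=0.18, ¬full=1−0.56=0.44; AND[a·b] → w = 0.0792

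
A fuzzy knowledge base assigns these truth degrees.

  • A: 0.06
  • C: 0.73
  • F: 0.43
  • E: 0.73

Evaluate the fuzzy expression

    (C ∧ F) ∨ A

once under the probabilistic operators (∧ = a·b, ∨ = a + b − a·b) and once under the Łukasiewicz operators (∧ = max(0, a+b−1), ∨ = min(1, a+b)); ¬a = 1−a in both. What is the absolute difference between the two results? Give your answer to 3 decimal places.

Under probabilistic:
  C ∧ F = a·b on (0.7300, 0.4300) = 0.3139
  (C ∧ F) ∨ A = a + b − a·b on (0.3139, 0.0600) = 0.3551
  → value = 0.3551
Under Łukasiewicz:
  C ∧ F = max(0, a+b−1) on (0.73, 0.43) = 0.16
  (C ∧ F) ∨ A = min(1, a+b) on (0.16, 0.06) = 0.22
  → value = 0.2200
|0.3551 − 0.2200| = 0.135

0.135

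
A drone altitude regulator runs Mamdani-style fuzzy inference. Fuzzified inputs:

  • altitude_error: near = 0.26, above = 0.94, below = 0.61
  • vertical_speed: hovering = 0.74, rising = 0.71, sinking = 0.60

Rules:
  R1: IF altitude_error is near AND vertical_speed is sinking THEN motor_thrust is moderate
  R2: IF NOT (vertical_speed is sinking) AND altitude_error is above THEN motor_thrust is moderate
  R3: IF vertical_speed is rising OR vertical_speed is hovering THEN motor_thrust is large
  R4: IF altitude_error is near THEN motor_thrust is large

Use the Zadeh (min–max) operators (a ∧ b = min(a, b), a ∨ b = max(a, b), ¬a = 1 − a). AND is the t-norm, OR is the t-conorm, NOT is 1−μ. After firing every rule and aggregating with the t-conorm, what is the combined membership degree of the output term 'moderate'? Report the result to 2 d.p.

R1: near=0.26, sinking=0.60; AND[min(a, b)] → w = 0.26
R2: ¬sinking=1−0.60=0.40, above=0.94; AND[min(a, b)] → w = 0.40
R3: rising=0.71, hovering=0.74; OR[max(a, b)] → w = 0.74
R4: near=0.26 → w = 0.26
Rules with consequent 'moderate': {R1, R2} → strengths 0.26, 0.40
Aggregate via t-conorm [max(a, b)]: 0.40

0.40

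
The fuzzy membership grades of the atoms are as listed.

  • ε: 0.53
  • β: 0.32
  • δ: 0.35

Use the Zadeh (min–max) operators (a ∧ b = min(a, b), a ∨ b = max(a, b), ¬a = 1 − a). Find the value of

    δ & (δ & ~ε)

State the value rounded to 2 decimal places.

0.35

~ε = 1 − 0.53 = 0.47
δ & ~ε = min(a, b) on (0.35, 0.47) = 0.35
δ & (δ & ~ε) = min(a, b) on (0.35, 0.35) = 0.35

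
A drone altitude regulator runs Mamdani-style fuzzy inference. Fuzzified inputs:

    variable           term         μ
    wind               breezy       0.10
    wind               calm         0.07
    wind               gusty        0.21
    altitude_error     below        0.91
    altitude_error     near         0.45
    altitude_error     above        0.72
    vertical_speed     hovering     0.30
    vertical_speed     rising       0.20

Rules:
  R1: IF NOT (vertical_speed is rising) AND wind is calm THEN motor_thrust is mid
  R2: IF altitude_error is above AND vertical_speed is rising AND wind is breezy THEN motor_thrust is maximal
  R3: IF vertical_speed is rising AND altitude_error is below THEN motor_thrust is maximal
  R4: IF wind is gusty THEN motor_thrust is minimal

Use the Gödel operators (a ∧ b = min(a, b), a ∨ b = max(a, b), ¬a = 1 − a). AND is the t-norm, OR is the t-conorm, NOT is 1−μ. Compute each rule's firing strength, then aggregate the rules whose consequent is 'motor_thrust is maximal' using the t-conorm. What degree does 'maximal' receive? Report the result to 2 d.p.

0.20

R1: ¬rising=1−0.20=0.80, calm=0.07; AND[min(a, b)] → w = 0.07
R2: above=0.72, rising=0.20, breezy=0.10; AND[min(a, b)] → w = 0.10
R3: rising=0.20, below=0.91; AND[min(a, b)] → w = 0.20
R4: gusty=0.21 → w = 0.21
Rules with consequent 'maximal': {R2, R3} → strengths 0.10, 0.20
Aggregate via t-conorm [max(a, b)]: 0.20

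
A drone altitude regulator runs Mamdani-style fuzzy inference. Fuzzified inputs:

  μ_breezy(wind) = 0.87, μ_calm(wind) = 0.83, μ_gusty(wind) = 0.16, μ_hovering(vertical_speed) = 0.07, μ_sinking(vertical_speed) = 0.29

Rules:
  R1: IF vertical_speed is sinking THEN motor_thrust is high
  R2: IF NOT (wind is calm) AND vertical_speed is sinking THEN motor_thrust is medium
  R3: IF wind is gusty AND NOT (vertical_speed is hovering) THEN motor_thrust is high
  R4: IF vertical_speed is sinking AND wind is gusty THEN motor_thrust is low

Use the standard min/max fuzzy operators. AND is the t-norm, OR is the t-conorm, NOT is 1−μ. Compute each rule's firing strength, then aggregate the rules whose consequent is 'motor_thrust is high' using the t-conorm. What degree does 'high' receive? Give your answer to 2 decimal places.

0.29

R1: sinking=0.29 → w = 0.29
R2: ¬calm=1−0.83=0.17, sinking=0.29; AND[min(a, b)] → w = 0.17
R3: gusty=0.16, ¬hovering=1−0.07=0.93; AND[min(a, b)] → w = 0.16
R4: sinking=0.29, gusty=0.16; AND[min(a, b)] → w = 0.16
Rules with consequent 'high': {R1, R3} → strengths 0.29, 0.16
Aggregate via t-conorm [max(a, b)]: 0.29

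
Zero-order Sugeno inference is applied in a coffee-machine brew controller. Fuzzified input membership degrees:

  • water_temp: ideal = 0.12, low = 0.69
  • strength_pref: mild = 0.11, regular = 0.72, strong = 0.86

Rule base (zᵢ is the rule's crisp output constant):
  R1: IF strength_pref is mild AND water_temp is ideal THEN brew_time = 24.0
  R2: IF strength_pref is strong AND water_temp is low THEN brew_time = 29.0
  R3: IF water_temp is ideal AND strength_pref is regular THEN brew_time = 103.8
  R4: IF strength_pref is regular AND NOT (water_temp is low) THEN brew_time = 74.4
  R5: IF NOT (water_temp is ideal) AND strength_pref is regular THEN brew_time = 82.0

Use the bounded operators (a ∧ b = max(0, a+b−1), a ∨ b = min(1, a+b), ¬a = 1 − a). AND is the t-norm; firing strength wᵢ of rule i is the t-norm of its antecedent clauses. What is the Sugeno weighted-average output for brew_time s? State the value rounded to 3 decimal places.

57.103

R1 (z=24.0): mild=0.11, ideal=0.12; AND[max(0, a+b−1)] → w = 0.00
R2 (z=29.0): strong=0.86, low=0.69; AND[max(0, a+b−1)] → w = 0.55
R3 (z=103.8): ideal=0.12, regular=0.72; AND[max(0, a+b−1)] → w = 0.00
R4 (z=74.4): regular=0.72, ¬low=1−0.69=0.31; AND[max(0, a+b−1)] → w = 0.03
R5 (z=82.0): ¬ideal=1−0.12=0.88, regular=0.72; AND[max(0, a+b−1)] → w = 0.60
Weighted average = (0.00·24.0 + 0.55·29.0 + 0.00·103.8 + 0.03·74.4 + 0.60·82.0) / (0.00 + 0.55 + 0.00 + 0.03 + 0.60)
  = 67.3820 / 1.1800 = 57.103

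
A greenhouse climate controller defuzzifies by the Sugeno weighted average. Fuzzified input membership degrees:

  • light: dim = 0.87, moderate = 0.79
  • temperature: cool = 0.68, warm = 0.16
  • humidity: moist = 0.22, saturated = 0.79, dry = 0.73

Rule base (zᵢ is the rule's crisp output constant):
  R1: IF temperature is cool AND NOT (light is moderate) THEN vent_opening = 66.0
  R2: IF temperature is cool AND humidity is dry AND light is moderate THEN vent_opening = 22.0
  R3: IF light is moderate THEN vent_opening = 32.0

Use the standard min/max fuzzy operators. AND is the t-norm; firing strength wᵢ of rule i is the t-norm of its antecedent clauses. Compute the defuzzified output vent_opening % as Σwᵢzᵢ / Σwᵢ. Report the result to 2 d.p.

R1 (z=66.0): cool=0.68, ¬moderate=1−0.79=0.21; AND[min(a, b)] → w = 0.21
R2 (z=22.0): cool=0.68, dry=0.73, moderate=0.79; AND[min(a, b)] → w = 0.68
R3 (z=32.0): moderate=0.79 → w = 0.79
Weighted average = (0.21·66.0 + 0.68·22.0 + 0.79·32.0) / (0.21 + 0.68 + 0.79)
  = 54.1000 / 1.6800 = 32.20

32.20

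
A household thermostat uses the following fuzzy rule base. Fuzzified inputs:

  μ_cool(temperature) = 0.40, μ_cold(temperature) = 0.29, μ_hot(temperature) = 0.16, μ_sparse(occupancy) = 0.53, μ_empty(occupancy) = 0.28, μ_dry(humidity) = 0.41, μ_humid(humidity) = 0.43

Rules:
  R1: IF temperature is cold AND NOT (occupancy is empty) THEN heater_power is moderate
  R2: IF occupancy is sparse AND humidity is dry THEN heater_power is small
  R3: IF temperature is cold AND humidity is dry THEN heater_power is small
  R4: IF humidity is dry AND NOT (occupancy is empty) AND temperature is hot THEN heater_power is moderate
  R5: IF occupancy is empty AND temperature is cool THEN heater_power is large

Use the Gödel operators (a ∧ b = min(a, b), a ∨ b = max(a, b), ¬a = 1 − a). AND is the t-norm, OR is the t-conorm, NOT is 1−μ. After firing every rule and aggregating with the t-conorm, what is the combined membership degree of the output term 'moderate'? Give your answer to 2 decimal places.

R1: cold=0.29, ¬empty=1−0.28=0.72; AND[min(a, b)] → w = 0.29
R2: sparse=0.53, dry=0.41; AND[min(a, b)] → w = 0.41
R3: cold=0.29, dry=0.41; AND[min(a, b)] → w = 0.29
R4: dry=0.41, ¬empty=1−0.28=0.72, hot=0.16; AND[min(a, b)] → w = 0.16
R5: empty=0.28, cool=0.40; AND[min(a, b)] → w = 0.28
Rules with consequent 'moderate': {R1, R4} → strengths 0.29, 0.16
Aggregate via t-conorm [max(a, b)]: 0.29

0.29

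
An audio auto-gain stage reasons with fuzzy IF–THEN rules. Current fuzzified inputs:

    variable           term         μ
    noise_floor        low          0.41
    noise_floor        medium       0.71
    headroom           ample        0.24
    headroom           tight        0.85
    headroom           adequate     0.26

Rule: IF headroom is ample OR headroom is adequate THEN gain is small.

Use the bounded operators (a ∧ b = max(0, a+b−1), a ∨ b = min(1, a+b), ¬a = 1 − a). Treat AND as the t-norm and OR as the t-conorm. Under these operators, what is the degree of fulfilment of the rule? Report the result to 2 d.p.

0.50

firing strength: ample=0.24, adequate=0.26; OR[min(1, a+b)] → w = 0.50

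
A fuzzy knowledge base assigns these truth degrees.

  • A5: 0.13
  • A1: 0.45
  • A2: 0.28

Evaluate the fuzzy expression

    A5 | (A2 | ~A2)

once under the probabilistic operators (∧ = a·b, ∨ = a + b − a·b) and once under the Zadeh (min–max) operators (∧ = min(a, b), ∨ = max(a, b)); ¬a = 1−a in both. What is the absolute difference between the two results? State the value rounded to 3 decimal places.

0.105

Under probabilistic:
  ~A2 = 1 − 0.2800 = 0.7200
  A2 | ~A2 = a + b − a·b on (0.2800, 0.7200) = 0.7984
  A5 | (A2 | ~A2) = a + b − a·b on (0.1300, 0.7984) = 0.8246
  → value = 0.8246
Under Zadeh (min–max):
  ~A2 = 1 − 0.28 = 0.72
  A2 | ~A2 = max(a, b) on (0.28, 0.72) = 0.72
  A5 | (A2 | ~A2) = max(a, b) on (0.13, 0.72) = 0.72
  → value = 0.7200
|0.8246 − 0.7200| = 0.105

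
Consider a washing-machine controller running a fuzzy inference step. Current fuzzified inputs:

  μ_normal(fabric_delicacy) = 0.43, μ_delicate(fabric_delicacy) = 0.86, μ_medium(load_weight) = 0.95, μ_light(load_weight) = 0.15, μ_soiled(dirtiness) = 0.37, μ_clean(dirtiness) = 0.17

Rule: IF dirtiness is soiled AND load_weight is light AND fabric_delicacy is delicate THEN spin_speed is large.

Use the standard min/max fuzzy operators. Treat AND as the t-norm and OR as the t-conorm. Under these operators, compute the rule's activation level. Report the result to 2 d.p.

0.15

firing strength: soiled=0.37, light=0.15, delicate=0.86; AND[min(a, b)] → w = 0.15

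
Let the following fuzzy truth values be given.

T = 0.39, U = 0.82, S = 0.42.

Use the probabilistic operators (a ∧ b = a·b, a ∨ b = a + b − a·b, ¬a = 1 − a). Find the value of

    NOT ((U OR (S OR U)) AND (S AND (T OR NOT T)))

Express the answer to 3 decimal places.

S OR U = a + b − a·b on (0.4200, 0.8200) = 0.8956
U OR (S OR U) = a + b − a·b on (0.8200, 0.8956) = 0.9812
NOT T = 1 − 0.3900 = 0.6100
T OR NOT T = a + b − a·b on (0.3900, 0.6100) = 0.7621
S AND (T OR NOT T) = a·b on (0.4200, 0.7621) = 0.3201
(U OR (S OR U)) AND (S AND (T OR NOT T)) = a·b on (0.9812, 0.3201) = 0.3141
NOT ((U OR (S OR U)) AND (S AND (T OR NOT T))) = 1 − 0.3141 = 0.6859

0.686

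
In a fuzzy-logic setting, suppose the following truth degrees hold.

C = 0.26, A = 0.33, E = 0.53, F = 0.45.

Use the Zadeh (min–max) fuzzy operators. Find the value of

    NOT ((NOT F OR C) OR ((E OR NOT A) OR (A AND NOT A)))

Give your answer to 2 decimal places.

0.33

NOT F = 1 − 0.45 = 0.55
NOT F OR C = max(a, b) on (0.55, 0.26) = 0.55
NOT A = 1 − 0.33 = 0.67
E OR NOT A = max(a, b) on (0.53, 0.67) = 0.67
NOT A = 1 − 0.33 = 0.67
A AND NOT A = min(a, b) on (0.33, 0.67) = 0.33
(E OR NOT A) OR (A AND NOT A) = max(a, b) on (0.67, 0.33) = 0.67
(NOT F OR C) OR ((E OR NOT A) OR (A AND NOT A)) = max(a, b) on (0.55, 0.67) = 0.67
NOT ((NOT F OR C) OR ((E OR NOT A) OR (A AND NOT A))) = 1 − 0.67 = 0.33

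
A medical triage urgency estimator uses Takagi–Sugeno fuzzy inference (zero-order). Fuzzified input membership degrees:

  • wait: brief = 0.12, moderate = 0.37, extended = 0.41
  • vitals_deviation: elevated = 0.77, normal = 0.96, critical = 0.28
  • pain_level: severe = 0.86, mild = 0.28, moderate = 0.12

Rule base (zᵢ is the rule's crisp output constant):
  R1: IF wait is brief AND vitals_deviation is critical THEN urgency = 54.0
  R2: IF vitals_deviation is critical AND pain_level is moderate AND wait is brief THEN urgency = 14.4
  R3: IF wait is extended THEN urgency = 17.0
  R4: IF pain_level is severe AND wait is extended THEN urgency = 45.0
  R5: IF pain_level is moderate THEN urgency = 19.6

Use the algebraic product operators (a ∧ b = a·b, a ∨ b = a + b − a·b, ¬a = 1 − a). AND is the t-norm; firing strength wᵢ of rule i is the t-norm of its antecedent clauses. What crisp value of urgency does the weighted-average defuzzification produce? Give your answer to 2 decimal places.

R1 (z=54.0): brief=0.12, critical=0.28; AND[a·b] → w = 0.0336
R2 (z=14.4): critical=0.28, moderate=0.12, brief=0.12; AND[a·b] → w = 0.0040
R3 (z=17.0): extended=0.41 → w = 0.4100
R4 (z=45.0): severe=0.86, extended=0.41; AND[a·b] → w = 0.3526
R5 (z=19.6): moderate=0.12 → w = 0.1200
Weighted average = (0.0336·54.0 + 0.0040·14.4 + 0.4100·17.0 + 0.3526·45.0 + 0.1200·19.6) / (0.0336 + 0.0040 + 0.4100 + 0.3526 + 0.1200)
  = 27.0615 / 0.9202 = 29.41

29.41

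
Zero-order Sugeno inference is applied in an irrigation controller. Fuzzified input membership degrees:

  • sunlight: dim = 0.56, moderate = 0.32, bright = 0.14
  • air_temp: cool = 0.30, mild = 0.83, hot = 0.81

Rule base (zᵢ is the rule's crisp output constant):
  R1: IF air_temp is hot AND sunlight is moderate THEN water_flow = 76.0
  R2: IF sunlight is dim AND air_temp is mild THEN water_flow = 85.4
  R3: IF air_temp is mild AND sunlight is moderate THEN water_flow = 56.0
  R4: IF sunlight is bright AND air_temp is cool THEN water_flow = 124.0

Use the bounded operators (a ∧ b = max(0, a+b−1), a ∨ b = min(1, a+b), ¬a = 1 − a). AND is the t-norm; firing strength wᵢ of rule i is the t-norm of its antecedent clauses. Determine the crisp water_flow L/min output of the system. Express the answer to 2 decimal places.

R1 (z=76.0): hot=0.81, moderate=0.32; AND[max(0, a+b−1)] → w = 0.13
R2 (z=85.4): dim=0.56, mild=0.83; AND[max(0, a+b−1)] → w = 0.39
R3 (z=56.0): mild=0.83, moderate=0.32; AND[max(0, a+b−1)] → w = 0.15
R4 (z=124.0): bright=0.14, cool=0.30; AND[max(0, a+b−1)] → w = 0.00
Weighted average = (0.13·76.0 + 0.39·85.4 + 0.15·56.0 + 0.00·124.0) / (0.13 + 0.39 + 0.15 + 0.00)
  = 51.5860 / 0.6700 = 76.99

76.99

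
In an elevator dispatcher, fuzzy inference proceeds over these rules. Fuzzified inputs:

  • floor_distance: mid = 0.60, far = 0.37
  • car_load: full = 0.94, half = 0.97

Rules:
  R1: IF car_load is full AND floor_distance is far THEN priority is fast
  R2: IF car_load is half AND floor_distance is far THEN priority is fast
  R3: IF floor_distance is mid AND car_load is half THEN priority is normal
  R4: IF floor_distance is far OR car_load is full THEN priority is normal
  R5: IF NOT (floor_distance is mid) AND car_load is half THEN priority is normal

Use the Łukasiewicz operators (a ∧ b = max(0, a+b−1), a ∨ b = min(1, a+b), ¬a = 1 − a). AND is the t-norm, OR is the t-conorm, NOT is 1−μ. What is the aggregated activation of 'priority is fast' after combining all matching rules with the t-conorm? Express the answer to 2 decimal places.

R1: full=0.94, far=0.37; AND[max(0, a+b−1)] → w = 0.31
R2: half=0.97, far=0.37; AND[max(0, a+b−1)] → w = 0.34
R3: mid=0.60, half=0.97; AND[max(0, a+b−1)] → w = 0.57
R4: far=0.37, full=0.94; OR[min(1, a+b)] → w = 1.00
R5: ¬mid=1−0.60=0.40, half=0.97; AND[max(0, a+b−1)] → w = 0.37
Rules with consequent 'fast': {R1, R2} → strengths 0.31, 0.34
Aggregate via t-conorm [min(1, a+b)]: 0.65

0.65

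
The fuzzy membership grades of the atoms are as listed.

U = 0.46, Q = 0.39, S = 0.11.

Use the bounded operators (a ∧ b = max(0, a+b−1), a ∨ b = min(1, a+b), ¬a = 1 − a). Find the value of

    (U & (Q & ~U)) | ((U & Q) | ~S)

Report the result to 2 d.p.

0.89

~U = 1 − 0.46 = 0.54
Q & ~U = max(0, a+b−1) on (0.39, 0.54) = 0.00
U & (Q & ~U) = max(0, a+b−1) on (0.46, 0.00) = 0.00
U & Q = max(0, a+b−1) on (0.46, 0.39) = 0.00
~S = 1 − 0.11 = 0.89
(U & Q) | ~S = min(1, a+b) on (0.00, 0.89) = 0.89
(U & (Q & ~U)) | ((U & Q) | ~S) = min(1, a+b) on (0.00, 0.89) = 0.89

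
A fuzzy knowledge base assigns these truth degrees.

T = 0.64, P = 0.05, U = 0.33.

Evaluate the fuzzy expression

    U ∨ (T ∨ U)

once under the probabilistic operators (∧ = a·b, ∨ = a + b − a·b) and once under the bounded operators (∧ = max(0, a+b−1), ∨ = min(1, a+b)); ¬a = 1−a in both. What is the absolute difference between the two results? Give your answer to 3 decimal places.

0.162

Under probabilistic:
  T ∨ U = a + b − a·b on (0.6400, 0.3300) = 0.7588
  U ∨ (T ∨ U) = a + b − a·b on (0.3300, 0.7588) = 0.8384
  → value = 0.8384
Under bounded:
  T ∨ U = min(1, a+b) on (0.64, 0.33) = 0.97
  U ∨ (T ∨ U) = min(1, a+b) on (0.33, 0.97) = 1.00
  → value = 1.0000
|0.8384 − 1.0000| = 0.162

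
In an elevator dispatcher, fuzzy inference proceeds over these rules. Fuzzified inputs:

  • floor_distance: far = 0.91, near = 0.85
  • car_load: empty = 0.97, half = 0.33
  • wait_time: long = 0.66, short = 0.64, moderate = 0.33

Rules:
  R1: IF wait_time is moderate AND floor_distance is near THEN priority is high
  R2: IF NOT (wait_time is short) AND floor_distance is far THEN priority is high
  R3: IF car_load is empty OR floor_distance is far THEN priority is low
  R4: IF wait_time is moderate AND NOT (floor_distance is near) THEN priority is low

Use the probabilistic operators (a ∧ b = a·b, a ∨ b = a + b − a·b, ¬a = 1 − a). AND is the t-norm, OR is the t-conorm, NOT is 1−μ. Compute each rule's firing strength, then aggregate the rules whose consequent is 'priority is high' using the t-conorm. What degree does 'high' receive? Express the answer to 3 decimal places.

R1: moderate=0.33, near=0.85; AND[a·b] → w = 0.2805
R2: ¬short=1−0.64=0.36, far=0.91; AND[a·b] → w = 0.3276
R3: empty=0.97, far=0.91; OR[a + b − a·b] → w = 0.9973
R4: moderate=0.33, ¬near=1−0.85=0.15; AND[a·b] → w = 0.0495
Rules with consequent 'high': {R1, R2} → strengths 0.2805, 0.3276
Aggregate via t-conorm [a + b − a·b]: 0.5162

0.516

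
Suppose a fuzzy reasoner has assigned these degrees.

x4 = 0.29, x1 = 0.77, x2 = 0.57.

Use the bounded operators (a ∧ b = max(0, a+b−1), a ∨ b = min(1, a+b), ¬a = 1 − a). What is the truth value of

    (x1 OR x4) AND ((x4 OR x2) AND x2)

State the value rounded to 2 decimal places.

0.43

x1 OR x4 = min(1, a+b) on (0.77, 0.29) = 1.00
x4 OR x2 = min(1, a+b) on (0.29, 0.57) = 0.86
(x4 OR x2) AND x2 = max(0, a+b−1) on (0.86, 0.57) = 0.43
(x1 OR x4) AND ((x4 OR x2) AND x2) = max(0, a+b−1) on (1.00, 0.43) = 0.43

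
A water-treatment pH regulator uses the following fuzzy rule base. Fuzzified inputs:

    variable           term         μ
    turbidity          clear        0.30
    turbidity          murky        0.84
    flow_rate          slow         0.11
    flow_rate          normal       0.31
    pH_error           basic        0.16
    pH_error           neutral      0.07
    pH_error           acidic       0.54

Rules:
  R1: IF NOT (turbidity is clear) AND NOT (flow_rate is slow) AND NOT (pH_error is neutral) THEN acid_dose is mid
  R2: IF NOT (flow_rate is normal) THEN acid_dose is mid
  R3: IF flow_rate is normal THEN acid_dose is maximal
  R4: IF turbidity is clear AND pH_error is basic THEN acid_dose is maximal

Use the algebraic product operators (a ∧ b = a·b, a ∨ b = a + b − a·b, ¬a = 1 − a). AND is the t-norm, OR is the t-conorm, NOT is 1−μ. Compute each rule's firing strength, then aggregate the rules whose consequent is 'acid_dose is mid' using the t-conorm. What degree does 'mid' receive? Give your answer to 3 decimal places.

R1: ¬clear=1−0.30=0.70, ¬slow=1−0.11=0.89, ¬neutral=1−0.07=0.93; AND[a·b] → w = 0.5794
R2: ¬normal=1−0.31=0.69 → w = 0.6900
R3: normal=0.31 → w = 0.3100
R4: clear=0.30, basic=0.16; AND[a·b] → w = 0.0480
Rules with consequent 'mid': {R1, R2} → strengths 0.5794, 0.6900
Aggregate via t-conorm [a + b − a·b]: 0.8696

0.870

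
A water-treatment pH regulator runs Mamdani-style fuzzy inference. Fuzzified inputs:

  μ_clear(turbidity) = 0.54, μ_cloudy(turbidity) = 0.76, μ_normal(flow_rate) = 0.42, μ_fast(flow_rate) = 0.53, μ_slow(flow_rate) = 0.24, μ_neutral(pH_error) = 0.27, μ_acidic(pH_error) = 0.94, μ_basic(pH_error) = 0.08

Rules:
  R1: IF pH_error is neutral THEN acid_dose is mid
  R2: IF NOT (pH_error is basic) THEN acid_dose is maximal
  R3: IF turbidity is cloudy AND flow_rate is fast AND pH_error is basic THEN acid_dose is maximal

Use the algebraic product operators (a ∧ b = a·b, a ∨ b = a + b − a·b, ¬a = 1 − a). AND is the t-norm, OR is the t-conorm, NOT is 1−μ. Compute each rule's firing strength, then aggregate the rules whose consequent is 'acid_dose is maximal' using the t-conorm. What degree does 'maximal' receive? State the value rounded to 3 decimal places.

0.923

R1: neutral=0.27 → w = 0.2700
R2: ¬basic=1−0.08=0.92 → w = 0.9200
R3: cloudy=0.76, fast=0.53, basic=0.08; AND[a·b] → w = 0.0322
Rules with consequent 'maximal': {R2, R3} → strengths 0.9200, 0.0322
Aggregate via t-conorm [a + b − a·b]: 0.9226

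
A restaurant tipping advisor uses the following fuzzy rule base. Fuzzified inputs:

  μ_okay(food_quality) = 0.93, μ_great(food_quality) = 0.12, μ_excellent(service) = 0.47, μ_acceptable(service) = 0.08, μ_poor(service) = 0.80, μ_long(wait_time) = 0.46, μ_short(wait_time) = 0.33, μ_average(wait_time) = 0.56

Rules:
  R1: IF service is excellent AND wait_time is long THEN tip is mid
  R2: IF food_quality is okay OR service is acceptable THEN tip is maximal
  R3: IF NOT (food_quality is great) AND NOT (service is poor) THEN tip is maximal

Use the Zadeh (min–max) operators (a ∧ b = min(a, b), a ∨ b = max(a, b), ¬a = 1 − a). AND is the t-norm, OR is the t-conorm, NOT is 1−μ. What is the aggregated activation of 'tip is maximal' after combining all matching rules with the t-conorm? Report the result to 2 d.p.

0.93

R1: excellent=0.47, long=0.46; AND[min(a, b)] → w = 0.46
R2: okay=0.93, acceptable=0.08; OR[max(a, b)] → w = 0.93
R3: ¬great=1−0.12=0.88, ¬poor=1−0.80=0.20; AND[min(a, b)] → w = 0.20
Rules with consequent 'maximal': {R2, R3} → strengths 0.93, 0.20
Aggregate via t-conorm [max(a, b)]: 0.93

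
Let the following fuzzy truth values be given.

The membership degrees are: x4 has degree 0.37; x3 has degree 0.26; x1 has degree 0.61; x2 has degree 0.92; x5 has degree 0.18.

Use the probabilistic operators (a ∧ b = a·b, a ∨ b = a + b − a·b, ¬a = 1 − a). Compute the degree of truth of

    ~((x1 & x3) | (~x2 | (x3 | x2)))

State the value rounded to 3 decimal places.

x1 & x3 = a·b on (0.6100, 0.2600) = 0.1586
~x2 = 1 − 0.9200 = 0.0800
x3 | x2 = a + b − a·b on (0.2600, 0.9200) = 0.9408
~x2 | (x3 | x2) = a + b − a·b on (0.0800, 0.9408) = 0.9455
(x1 & x3) | (~x2 | (x3 | x2)) = a + b − a·b on (0.1586, 0.9455) = 0.9542
~((x1 & x3) | (~x2 | (x3 | x2))) = 1 − 0.9542 = 0.0458

0.046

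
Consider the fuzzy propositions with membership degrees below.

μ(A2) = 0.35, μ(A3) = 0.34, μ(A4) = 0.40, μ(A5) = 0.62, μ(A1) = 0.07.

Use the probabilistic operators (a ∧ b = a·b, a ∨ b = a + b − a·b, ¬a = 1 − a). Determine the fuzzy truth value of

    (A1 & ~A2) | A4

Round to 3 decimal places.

0.427

~A2 = 1 − 0.3500 = 0.6500
A1 & ~A2 = a·b on (0.0700, 0.6500) = 0.0455
(A1 & ~A2) | A4 = a + b − a·b on (0.0455, 0.4000) = 0.4273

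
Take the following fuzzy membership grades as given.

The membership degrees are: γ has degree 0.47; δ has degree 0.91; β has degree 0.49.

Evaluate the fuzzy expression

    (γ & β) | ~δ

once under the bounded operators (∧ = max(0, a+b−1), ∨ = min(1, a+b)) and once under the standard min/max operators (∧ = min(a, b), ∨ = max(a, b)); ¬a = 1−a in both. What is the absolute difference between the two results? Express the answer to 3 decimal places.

0.380

Under bounded:
  γ & β = max(0, a+b−1) on (0.47, 0.49) = 0.00
  ~δ = 1 − 0.91 = 0.09
  (γ & β) | ~δ = min(1, a+b) on (0.00, 0.09) = 0.09
  → value = 0.0900
Under standard min/max:
  γ & β = min(a, b) on (0.47, 0.49) = 0.47
  ~δ = 1 − 0.91 = 0.09
  (γ & β) | ~δ = max(a, b) on (0.47, 0.09) = 0.47
  → value = 0.4700
|0.0900 − 0.4700| = 0.380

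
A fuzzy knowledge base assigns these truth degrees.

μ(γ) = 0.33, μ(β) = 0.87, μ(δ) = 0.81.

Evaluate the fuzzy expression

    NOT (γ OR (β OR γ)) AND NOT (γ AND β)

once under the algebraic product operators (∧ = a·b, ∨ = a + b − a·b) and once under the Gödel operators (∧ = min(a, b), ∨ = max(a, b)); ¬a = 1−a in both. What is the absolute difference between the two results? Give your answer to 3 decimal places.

0.088

Under algebraic product:
  β OR γ = a + b − a·b on (0.8700, 0.3300) = 0.9129
  γ OR (β OR γ) = a + b − a·b on (0.3300, 0.9129) = 0.9416
  NOT (γ OR (β OR γ)) = 1 − 0.9416 = 0.0584
  γ AND β = a·b on (0.3300, 0.8700) = 0.2871
  NOT (γ AND β) = 1 − 0.2871 = 0.7129
  NOT (γ OR (β OR γ)) AND NOT (γ AND β) = a·b on (0.0584, 0.7129) = 0.0416
  → value = 0.0416
Under Gödel:
  β OR γ = max(a, b) on (0.87, 0.33) = 0.87
  γ OR (β OR γ) = max(a, b) on (0.33, 0.87) = 0.87
  NOT (γ OR (β OR γ)) = 1 − 0.87 = 0.13
  γ AND β = min(a, b) on (0.33, 0.87) = 0.33
  NOT (γ AND β) = 1 − 0.33 = 0.67
  NOT (γ OR (β OR γ)) AND NOT (γ AND β) = min(a, b) on (0.13, 0.67) = 0.13
  → value = 0.1300
|0.0416 − 0.1300| = 0.088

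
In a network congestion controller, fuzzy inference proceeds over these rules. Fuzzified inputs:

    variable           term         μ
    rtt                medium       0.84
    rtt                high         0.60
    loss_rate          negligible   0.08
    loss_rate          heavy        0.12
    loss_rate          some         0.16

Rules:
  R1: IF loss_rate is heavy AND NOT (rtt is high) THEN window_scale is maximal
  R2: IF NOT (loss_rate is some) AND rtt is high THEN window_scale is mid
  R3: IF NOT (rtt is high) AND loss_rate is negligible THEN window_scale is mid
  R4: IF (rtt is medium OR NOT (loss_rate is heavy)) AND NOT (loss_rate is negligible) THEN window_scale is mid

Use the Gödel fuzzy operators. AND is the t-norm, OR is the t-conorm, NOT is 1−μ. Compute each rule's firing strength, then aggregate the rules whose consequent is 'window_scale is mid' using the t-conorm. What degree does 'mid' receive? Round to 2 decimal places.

R1: heavy=0.12, ¬high=1−0.60=0.40; AND[min(a, b)] → w = 0.12
R2: ¬some=1−0.16=0.84, high=0.60; AND[min(a, b)] → w = 0.60
R3: ¬high=1−0.60=0.40, negligible=0.08; AND[min(a, b)] → w = 0.08
R4: (medium=0.84 OR ¬heavy=1−0.12=0.88) = 0.88; AND[min(a, b)] with ¬negligible=1−0.08=0.92 → w = 0.88
Rules with consequent 'mid': {R2, R3, R4} → strengths 0.60, 0.08, 0.88
Aggregate via t-conorm [max(a, b)]: 0.88

0.88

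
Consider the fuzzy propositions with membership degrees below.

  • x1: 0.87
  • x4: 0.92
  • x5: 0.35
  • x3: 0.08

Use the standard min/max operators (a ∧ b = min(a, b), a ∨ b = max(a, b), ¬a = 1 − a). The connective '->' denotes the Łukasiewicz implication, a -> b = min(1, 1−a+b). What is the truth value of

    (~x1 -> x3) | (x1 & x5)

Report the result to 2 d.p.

~x1 = 1 − 0.87 = 0.13
~x1 -> x3  [Łukasiewicz: min(1, 1−a+b)] with a=0.13, b=0.08 → 0.95
x1 & x5 = min(a, b) on (0.87, 0.35) = 0.35
(~x1 -> x3) | (x1 & x5) = max(a, b) on (0.95, 0.35) = 0.95

0.95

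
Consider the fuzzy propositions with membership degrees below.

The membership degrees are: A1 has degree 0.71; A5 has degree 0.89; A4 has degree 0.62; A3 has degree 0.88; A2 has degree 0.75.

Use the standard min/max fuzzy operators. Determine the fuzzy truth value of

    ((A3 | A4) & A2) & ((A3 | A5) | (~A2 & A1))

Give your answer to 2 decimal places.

A3 | A4 = max(a, b) on (0.88, 0.62) = 0.88
(A3 | A4) & A2 = min(a, b) on (0.88, 0.75) = 0.75
A3 | A5 = max(a, b) on (0.88, 0.89) = 0.89
~A2 = 1 − 0.75 = 0.25
~A2 & A1 = min(a, b) on (0.25, 0.71) = 0.25
(A3 | A5) | (~A2 & A1) = max(a, b) on (0.89, 0.25) = 0.89
((A3 | A4) & A2) & ((A3 | A5) | (~A2 & A1)) = min(a, b) on (0.75, 0.89) = 0.75

0.75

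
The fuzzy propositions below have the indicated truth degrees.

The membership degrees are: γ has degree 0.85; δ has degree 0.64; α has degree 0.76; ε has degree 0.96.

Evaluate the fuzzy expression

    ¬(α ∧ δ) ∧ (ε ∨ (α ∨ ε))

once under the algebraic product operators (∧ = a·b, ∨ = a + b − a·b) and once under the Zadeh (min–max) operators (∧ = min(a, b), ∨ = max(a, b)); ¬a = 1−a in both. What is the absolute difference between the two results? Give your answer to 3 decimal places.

0.153

Under algebraic product:
  α ∧ δ = a·b on (0.7600, 0.6400) = 0.4864
  ¬(α ∧ δ) = 1 − 0.4864 = 0.5136
  α ∨ ε = a + b − a·b on (0.7600, 0.9600) = 0.9904
  ε ∨ (α ∨ ε) = a + b − a·b on (0.9600, 0.9904) = 0.9996
  ¬(α ∧ δ) ∧ (ε ∨ (α ∨ ε)) = a·b on (0.5136, 0.9996) = 0.5134
  → value = 0.5134
Under Zadeh (min–max):
  α ∧ δ = min(a, b) on (0.76, 0.64) = 0.64
  ¬(α ∧ δ) = 1 − 0.64 = 0.36
  α ∨ ε = max(a, b) on (0.76, 0.96) = 0.96
  ε ∨ (α ∨ ε) = max(a, b) on (0.96, 0.96) = 0.96
  ¬(α ∧ δ) ∧ (ε ∨ (α ∨ ε)) = min(a, b) on (0.36, 0.96) = 0.36
  → value = 0.3600
|0.5134 − 0.3600| = 0.153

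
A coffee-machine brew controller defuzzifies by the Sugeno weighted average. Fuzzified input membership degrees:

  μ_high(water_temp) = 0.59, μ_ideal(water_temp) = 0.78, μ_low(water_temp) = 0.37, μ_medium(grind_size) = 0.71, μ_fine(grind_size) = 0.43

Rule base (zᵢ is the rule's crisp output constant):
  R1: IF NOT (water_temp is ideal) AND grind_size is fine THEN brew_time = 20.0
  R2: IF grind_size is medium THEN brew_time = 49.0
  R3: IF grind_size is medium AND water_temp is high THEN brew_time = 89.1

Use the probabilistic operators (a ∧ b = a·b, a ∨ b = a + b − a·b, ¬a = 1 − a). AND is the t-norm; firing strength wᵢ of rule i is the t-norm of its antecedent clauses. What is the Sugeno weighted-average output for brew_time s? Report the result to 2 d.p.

R1 (z=20.0): ¬ideal=1−0.78=0.22, fine=0.43; AND[a·b] → w = 0.0946
R2 (z=49.0): medium=0.71 → w = 0.7100
R3 (z=89.1): medium=0.71, high=0.59; AND[a·b] → w = 0.4189
Weighted average = (0.0946·20.0 + 0.7100·49.0 + 0.4189·89.1) / (0.0946 + 0.7100 + 0.4189)
  = 74.0060 / 1.2235 = 60.49

60.49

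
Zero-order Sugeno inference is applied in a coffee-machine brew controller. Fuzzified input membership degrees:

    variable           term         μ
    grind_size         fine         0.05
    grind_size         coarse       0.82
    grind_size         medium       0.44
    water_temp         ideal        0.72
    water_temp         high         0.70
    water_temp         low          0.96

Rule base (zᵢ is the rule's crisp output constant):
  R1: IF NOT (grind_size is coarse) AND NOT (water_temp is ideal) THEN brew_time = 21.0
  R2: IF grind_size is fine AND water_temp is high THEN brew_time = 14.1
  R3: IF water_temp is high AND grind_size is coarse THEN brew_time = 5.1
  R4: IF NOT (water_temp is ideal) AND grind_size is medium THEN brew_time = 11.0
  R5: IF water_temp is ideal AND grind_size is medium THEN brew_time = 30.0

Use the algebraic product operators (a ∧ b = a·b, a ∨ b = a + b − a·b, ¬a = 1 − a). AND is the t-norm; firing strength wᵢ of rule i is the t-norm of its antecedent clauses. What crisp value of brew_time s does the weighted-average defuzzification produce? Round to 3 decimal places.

13.952

R1 (z=21.0): ¬coarse=1−0.82=0.18, ¬ideal=1−0.72=0.28; AND[a·b] → w = 0.0504
R2 (z=14.1): fine=0.05, high=0.70; AND[a·b] → w = 0.0350
R3 (z=5.1): high=0.70, coarse=0.82; AND[a·b] → w = 0.5740
R4 (z=11.0): ¬ideal=1−0.72=0.28, medium=0.44; AND[a·b] → w = 0.1232
R5 (z=30.0): ideal=0.72, medium=0.44; AND[a·b] → w = 0.3168
Weighted average = (0.0504·21.0 + 0.0350·14.1 + 0.5740·5.1 + 0.1232·11.0 + 0.3168·30.0) / (0.0504 + 0.0350 + 0.5740 + 0.1232 + 0.3168)
  = 15.3385 / 1.0994 = 13.952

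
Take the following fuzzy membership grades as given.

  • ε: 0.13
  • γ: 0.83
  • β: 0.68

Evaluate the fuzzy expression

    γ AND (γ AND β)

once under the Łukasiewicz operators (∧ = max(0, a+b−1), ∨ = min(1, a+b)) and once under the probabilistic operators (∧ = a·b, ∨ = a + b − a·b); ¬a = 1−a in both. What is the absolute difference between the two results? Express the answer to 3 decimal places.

0.128

Under Łukasiewicz:
  γ AND β = max(0, a+b−1) on (0.83, 0.68) = 0.51
  γ AND (γ AND β) = max(0, a+b−1) on (0.83, 0.51) = 0.34
  → value = 0.3400
Under probabilistic:
  γ AND β = a·b on (0.8300, 0.6800) = 0.5644
  γ AND (γ AND β) = a·b on (0.8300, 0.5644) = 0.4685
  → value = 0.4685
|0.3400 − 0.4685| = 0.128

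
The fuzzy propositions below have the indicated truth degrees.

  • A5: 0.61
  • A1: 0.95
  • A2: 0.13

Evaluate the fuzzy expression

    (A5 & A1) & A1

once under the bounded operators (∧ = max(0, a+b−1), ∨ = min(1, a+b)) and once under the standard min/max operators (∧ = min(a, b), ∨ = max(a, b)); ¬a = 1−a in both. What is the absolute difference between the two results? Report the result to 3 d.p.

Under bounded:
  A5 & A1 = max(0, a+b−1) on (0.61, 0.95) = 0.56
  (A5 & A1) & A1 = max(0, a+b−1) on (0.56, 0.95) = 0.51
  → value = 0.5100
Under standard min/max:
  A5 & A1 = min(a, b) on (0.61, 0.95) = 0.61
  (A5 & A1) & A1 = min(a, b) on (0.61, 0.95) = 0.61
  → value = 0.6100
|0.5100 − 0.6100| = 0.100

0.100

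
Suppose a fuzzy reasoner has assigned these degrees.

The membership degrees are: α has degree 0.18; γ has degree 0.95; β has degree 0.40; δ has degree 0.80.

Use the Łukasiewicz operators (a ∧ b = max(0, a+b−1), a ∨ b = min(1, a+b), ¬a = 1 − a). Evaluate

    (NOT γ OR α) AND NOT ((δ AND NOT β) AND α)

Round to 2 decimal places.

0.23

NOT γ = 1 − 0.95 = 0.05
NOT γ OR α = min(1, a+b) on (0.05, 0.18) = 0.23
NOT β = 1 − 0.40 = 0.60
δ AND NOT β = max(0, a+b−1) on (0.80, 0.60) = 0.40
(δ AND NOT β) AND α = max(0, a+b−1) on (0.40, 0.18) = 0.00
NOT ((δ AND NOT β) AND α) = 1 − 0.00 = 1.00
(NOT γ OR α) AND NOT ((δ AND NOT β) AND α) = max(0, a+b−1) on (0.23, 1.00) = 0.23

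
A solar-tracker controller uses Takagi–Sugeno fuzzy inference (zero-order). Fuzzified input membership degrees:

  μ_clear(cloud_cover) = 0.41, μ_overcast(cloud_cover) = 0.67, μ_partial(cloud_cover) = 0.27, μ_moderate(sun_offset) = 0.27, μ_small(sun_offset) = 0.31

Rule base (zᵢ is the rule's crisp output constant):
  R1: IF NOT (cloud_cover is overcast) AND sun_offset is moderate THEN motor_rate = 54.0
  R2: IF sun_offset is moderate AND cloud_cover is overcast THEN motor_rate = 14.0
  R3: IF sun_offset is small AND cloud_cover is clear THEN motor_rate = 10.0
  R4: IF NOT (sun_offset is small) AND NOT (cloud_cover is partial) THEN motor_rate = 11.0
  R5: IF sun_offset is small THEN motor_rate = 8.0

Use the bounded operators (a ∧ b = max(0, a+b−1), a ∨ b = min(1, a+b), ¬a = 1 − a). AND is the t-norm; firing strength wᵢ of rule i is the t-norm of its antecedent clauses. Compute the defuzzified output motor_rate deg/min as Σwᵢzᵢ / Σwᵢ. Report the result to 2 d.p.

R1 (z=54.0): ¬overcast=1−0.67=0.33, moderate=0.27; AND[max(0, a+b−1)] → w = 0.00
R2 (z=14.0): moderate=0.27, overcast=0.67; AND[max(0, a+b−1)] → w = 0.00
R3 (z=10.0): small=0.31, clear=0.41; AND[max(0, a+b−1)] → w = 0.00
R4 (z=11.0): ¬small=1−0.31=0.69, ¬partial=1−0.27=0.73; AND[max(0, a+b−1)] → w = 0.42
R5 (z=8.0): small=0.31 → w = 0.31
Weighted average = (0.00·54.0 + 0.00·14.0 + 0.00·10.0 + 0.42·11.0 + 0.31·8.0) / (0.00 + 0.00 + 0.00 + 0.42 + 0.31)
  = 7.1000 / 0.7300 = 9.73

9.73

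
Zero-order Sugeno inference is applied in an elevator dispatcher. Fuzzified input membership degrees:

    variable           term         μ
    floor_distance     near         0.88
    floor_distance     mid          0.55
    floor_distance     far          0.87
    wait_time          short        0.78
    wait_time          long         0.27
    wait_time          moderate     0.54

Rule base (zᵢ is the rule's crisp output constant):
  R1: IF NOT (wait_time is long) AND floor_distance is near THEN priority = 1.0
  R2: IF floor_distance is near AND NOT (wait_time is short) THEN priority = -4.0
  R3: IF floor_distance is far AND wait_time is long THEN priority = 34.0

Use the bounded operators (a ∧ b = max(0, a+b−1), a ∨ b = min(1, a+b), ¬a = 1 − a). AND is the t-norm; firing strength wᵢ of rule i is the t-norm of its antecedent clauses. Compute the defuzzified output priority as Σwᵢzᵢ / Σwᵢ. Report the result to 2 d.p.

R1 (z=1.0): ¬long=1−0.27=0.73, near=0.88; AND[max(0, a+b−1)] → w = 0.61
R2 (z=-4.0): near=0.88, ¬short=1−0.78=0.22; AND[max(0, a+b−1)] → w = 0.10
R3 (z=34.0): far=0.87, long=0.27; AND[max(0, a+b−1)] → w = 0.14
Weighted average = (0.61·1.0 + 0.10·-4.0 + 0.14·34.0) / (0.61 + 0.10 + 0.14)
  = 4.9700 / 0.8500 = 5.85

5.85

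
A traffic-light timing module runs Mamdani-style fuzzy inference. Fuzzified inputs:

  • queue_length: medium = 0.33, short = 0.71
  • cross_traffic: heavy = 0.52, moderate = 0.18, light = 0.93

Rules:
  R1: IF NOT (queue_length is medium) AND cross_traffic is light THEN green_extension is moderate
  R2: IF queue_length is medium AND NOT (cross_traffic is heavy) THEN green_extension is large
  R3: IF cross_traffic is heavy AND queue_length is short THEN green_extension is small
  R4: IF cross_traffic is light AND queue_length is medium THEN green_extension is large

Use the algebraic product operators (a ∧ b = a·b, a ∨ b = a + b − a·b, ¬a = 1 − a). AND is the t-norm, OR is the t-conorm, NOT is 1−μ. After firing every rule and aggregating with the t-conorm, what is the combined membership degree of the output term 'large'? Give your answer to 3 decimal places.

0.417

R1: ¬medium=1−0.33=0.67, light=0.93; AND[a·b] → w = 0.6231
R2: medium=0.33, ¬heavy=1−0.52=0.48; AND[a·b] → w = 0.1584
R3: heavy=0.52, short=0.71; AND[a·b] → w = 0.3692
R4: light=0.93, medium=0.33; AND[a·b] → w = 0.3069
Rules with consequent 'large': {R2, R4} → strengths 0.1584, 0.3069
Aggregate via t-conorm [a + b − a·b]: 0.4167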